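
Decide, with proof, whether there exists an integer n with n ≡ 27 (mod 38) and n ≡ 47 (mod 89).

n = 1471

gcd(38, 89) = 1, so the Chinese Remainder Theorem guarantees exactly one residue class mod 3382 satisfying both.
Any solution of the first congruence is n = 27 + 38t; substituting into the second, 38t ≡ 47 − 27 ≡ 20 (mod 89).
To invert 38 modulo 89: 89 = 2·38 + 13, 38 = 2·13 + 12, 13 = 1·12 + 1, 12 = 12·1 + 0, and unwinding, 1 = 13 − 1·12 = 13 − (38 − 2·13) = −38 + 3·13 = −38 + 3·(89 − 2·38) = 3·89 − 7·38. Thus 38⁻¹ ≡ -7 ≡ 82 (mod 89).
Multiplying by 82: t ≡ 82·20 = 1640 ≡ 38 (mod 89).
Taking t = 38 gives n = 27 + 38·38 = 1471.
Check: 1471 mod 38 = 27, 1471 mod 89 = 47. ✓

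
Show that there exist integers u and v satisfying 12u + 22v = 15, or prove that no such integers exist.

gcd(12, 22) = 2, so every integer of the form 12u + 22v is a multiple of 2.
But 15 is not a multiple of 2 (it leaves remainder 1).
Hence no integers u, v satisfy the equation.

There are no such integers.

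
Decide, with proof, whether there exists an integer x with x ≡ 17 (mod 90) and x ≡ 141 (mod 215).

Reduce both congruences modulo 5, which divides 90 and 215: they say x ≡ 17 (mod 5) and x ≡ 141 (mod 5).
But 17 mod 5 = 2 while 141 mod 5 = 1, a contradiction.
So no integer satisfies both congruences.

No, no such integer exists.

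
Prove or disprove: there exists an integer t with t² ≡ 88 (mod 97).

t = 31

t = 31 works: 31² = 961, and 961 − 88 = 873 = 9·97.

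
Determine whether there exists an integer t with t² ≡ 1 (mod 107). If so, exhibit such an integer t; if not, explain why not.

t = 106

Take t = 106. Then 106² = 11236 = 105·107 + 1, so 106² ≡ 1 (mod 107).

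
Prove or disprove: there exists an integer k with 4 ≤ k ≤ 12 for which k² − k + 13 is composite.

At k = 9: 9² − 9 + 13 = 85 = 5·17, which is composite.

k = 9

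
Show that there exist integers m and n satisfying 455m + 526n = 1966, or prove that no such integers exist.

Since gcd(455, 526) = 1, every integer is an integer combination of 455 and 526.
Euclidean algorithm: 526 = 1·455 + 71, 455 = 6·71 + 29, 71 = 2·29 + 13, 29 = 2·13 + 3, 13 = 4·3 + 1, 3 = 3·1 + 0.
Working back up the chain: 1 = 13 − 4·3 = 13 − 4·(29 − 2·13) = −4·29 + 9·13 = −4·29 + 9·(71 − 2·29) = 9·71 − 22·29 = 9·71 − 22·(455 − 6·71) = −22·455 + 141·71 = −22·455 + 141·(526 − 1·455) = 141·526 − 163·455. So 455·(-163) + 526·141 = 1.
Scaling by 1966 gives the particular solution (m, n) = (-320458, 277206).
The general solution is m = -320458 + 526k, n = 277206 − 455k; taking k = 610 gives the smaller pair m = 402, n = -344.
Indeed 455·402 + 526·(-344) = 182910 − 180944 = 1966.

m = 402, n = -344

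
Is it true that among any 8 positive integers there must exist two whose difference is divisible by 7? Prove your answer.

Partition the integers by their residue mod 7; there are 7 classes.
With 8 integers and only 7 classes, the pigeonhole principle forces two of them, say a and b, into the same class.
Then a ≡ b (mod 7), i.e. 7 ∣ (a − b).

Yes.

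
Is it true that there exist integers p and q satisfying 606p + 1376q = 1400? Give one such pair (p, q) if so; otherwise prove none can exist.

p = 436, q = -191

gcd(606, 1376) = 2, and 2 divides 1400, so integer solutions exist.
Dividing through by 2 reduces the equation to 303p + 688q = 700.
Run the Euclidean algorithm on 688 and 303: 688 = 2·303 + 82, 303 = 3·82 + 57, 82 = 1·57 + 25, 57 = 2·25 + 7, 25 = 3·7 + 4, 7 = 1·4 + 3, 4 = 1·3 + 1, 3 = 3·1 + 0.
Working back up the chain: 1 = 4 − 1·3 = 4 − (7 − 1·4) = −7 + 2·4 = −7 + 2·(25 − 3·7) = 2·25 − 7·7 = 2·25 − 7·(57 − 2·25) = −7·57 + 16·25 = −7·57 + 16·(82 − 1·57) = 16·82 − 23·57 = 16·82 − 23·(303 − 3·82) = −23·303 + 85·82 = −23·303 + 85·(688 − 2·303) = 85·688 − 193·303. So 303·(-193) + 688·85 = 1.
Multiplying through by 700: p = (-193)·700 = -135100, q = 85·700 = 59500 is a solution.
The general solution is p = -135100 + 688k, q = 59500 − 303k; taking k = 197 gives the smaller pair p = 436, q = -191.
Indeed 606·436 + 1376·(-191) = 264216 − 262816 = 1400.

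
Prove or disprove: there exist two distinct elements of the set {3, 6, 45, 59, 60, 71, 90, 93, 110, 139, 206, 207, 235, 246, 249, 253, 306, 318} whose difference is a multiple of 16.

6 and 246 are such a pair.

Reduce each element mod 16: 3↦3, 6↦6, 45↦13, 59↦11, 60↦12, 71↦7, 90↦10, 93↦13, 110↦14, 139↦11, 206↦14, 207↦15, 235↦11, 246↦6, 249↦9, 253↦13, 306↦2, 318↦14. The residue 6 repeats (at 6 and 246), and 246 − 6 = 240 = 15·16.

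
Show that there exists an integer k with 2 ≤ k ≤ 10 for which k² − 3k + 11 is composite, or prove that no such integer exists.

At k = 10: 10² − 3·10 + 11 = 81 = 3·27, which is composite.

k = 10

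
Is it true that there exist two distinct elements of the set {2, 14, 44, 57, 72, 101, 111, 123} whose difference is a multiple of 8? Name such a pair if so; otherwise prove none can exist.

There is no such pair.

Reduce each element modulo 8: 2↦2, 14↦6, 44↦4, 57↦1, 72↦0, 101↦5, 111↦7, 123↦3.
No residue repeats among the 8 elements, so no pair has difference ≡ 0 (mod 8).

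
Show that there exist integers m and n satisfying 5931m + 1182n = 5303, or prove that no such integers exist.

No such integers exist.

Both 5931 and 1182 are divisible by gcd(5931, 1182) = 3, hence so is any combination 5931m + 1182n.
But 5303 is not a multiple of 3 (it leaves remainder 2).
Therefore 5931m + 1182n = 5303 has no solution in integers.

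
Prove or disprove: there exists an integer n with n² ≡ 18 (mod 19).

Since (19 − n)² ≡ n² (mod 19), it suffices to square n = 0, 1, …, 9: the residues are 0, 1, 4, 9, 16, 6, 17, 11, 7, 5.
The set of squares mod 19 is therefore {0, 1, 4, 5, 6, 7, 9, 11, 16, 17}, which does not contain 18.
Hence no integer n has n² ≡ 18 (mod 19).

There is no such integer.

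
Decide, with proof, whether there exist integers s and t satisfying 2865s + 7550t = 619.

gcd(2865, 7550) = 5, so every integer of the form 2865s + 7550t is a multiple of 5.
But 619 = 5·123 + 4, so 5 ∤ 619.
So the equation is unsolvable over ℤ.

There are no such integers.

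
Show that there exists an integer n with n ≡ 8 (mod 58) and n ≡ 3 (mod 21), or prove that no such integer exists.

n = 66

gcd(58, 21) = 1, so the Chinese Remainder Theorem guarantees exactly one residue class mod 1218 satisfying both.
Write n = 8 + 58t and require 8 + 58t ≡ 3 (mod 21), i.e. 58t ≡ 16 (mod 21).
58 ≡ 16 (mod 21), so this reads 16t ≡ 16 (mod 21). Note 16·4 = 64 ≡ 1 (mod 21) (as 64 − 1 = 3·21), so 16⁻¹ ≡ 4.
Multiplying by 4: t ≡ 4·16 = 64 ≡ 1 (mod 21).
Taking t = 1 gives n = 8 + 58·1 = 66.
Verify: 66 = 1·58 + 8 and 66 = 3·21 + 3. ✓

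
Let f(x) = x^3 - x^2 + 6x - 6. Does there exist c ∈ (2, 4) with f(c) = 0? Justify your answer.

f has no root in that interval.

f(2) = 10 and f(4) = 66, both positive.
The derivative f'(x) = 3x^2 - 2x + 6 is a quadratic with discriminant (-2)² − 4·3·6 = -68 < 0; it never vanishes, so it is always positive (sign of the leading coefficient).
Hence f is strictly increasing on ℝ, and in particular on [2, 4]. A strictly monotone function with same-sign endpoint values stays positive on the whole interval, so f has no zero in (2, 4).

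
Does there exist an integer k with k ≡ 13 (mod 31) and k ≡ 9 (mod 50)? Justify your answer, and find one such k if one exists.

The moduli 31 and 50 are coprime, so by the Chinese Remainder Theorem a unique solution modulo 1550 exists.
Write k = 13 + 31t and require 13 + 31t ≡ 9 (mod 50), i.e. 31t ≡ 46 (mod 50).
Since 31·21 = 651 = 13·50 + 1, the inverse of 31 mod 50 is 21.
Therefore t ≡ 21·46 = 966 ≡ 16 (mod 50).
Taking t = 16 gives k = 13 + 31·16 = 509.
Indeed 509 ≡ 13 (mod 31) and 509 ≡ 9 (mod 50).

k = 509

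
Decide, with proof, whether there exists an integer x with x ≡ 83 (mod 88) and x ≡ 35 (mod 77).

No such integer exists.

gcd(88, 77) = 11. If x ≡ 83 (mod 88) and x ≡ 35 (mod 77), then x ≡ 83 (mod 11) and x ≡ 35 (mod 11).
However 83 ≡ 6 and 35 ≡ 2 (mod 11), and 6 ≠ 2.
Therefore no such x exists.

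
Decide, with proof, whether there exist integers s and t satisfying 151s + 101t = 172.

151 and 101 are coprime, so 151s + 101t ranges over all of ℤ.
Dividing repeatedly: 151 = 1·101 + 50, 101 = 2·50 + 1, 50 = 50·1 + 0.
Unwinding: 1 = 101 − 2·50 = 101 − 2·(151 − 1·101) = −2·151 + 3·101, i.e. 151·(-2) + 101·3 = 1.
Multiplying through by 172: s = (-2)·172 = -344, t = 3·172 = 516 is a solution.
Adding 4·101 to s and subtracting 4·151 from t gives the tidier solution (60, -88).
Indeed 151·60 + 101·(-88) = 9060 − 8888 = 172.

s = 60, t = -88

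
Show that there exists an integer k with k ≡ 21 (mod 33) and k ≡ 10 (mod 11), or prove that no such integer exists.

Here gcd(33, 11) = 11, and both 21 and 10 leave remainder 10 mod 11, so the system is consistent.
The smallest candidate k = 21 works directly: 21 ≡ 10 (mod 11).
Check: 21 mod 33 = 21, 21 mod 11 = 10. ✓

k = 21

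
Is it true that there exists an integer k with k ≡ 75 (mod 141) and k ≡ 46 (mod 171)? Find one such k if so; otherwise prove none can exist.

Both moduli are multiples of 3 = gcd(141, 171), so any solution would satisfy k ≡ 75 and k ≡ 46 modulo 3 simultaneously.
However 75 ≡ 0 and 46 ≡ 1 (mod 3), and 0 ≠ 1.
So no integer satisfies both congruences.

No, no such integer exists.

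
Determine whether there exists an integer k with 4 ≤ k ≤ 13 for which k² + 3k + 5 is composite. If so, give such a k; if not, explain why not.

k = 5

At k = 5: 5² + 3·5 + 5 = 45 = 3·15, which is composite.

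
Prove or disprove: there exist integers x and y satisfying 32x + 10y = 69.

Any value of 32x + 10y is a multiple of gcd(32, 10) = 2.
But 69 = 2·34 + 1, so 2 ∤ 69.
Therefore 32x + 10y = 69 has no solution in integers.

No such integers exist.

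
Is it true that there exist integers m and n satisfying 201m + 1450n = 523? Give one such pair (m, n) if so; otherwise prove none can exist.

m = 623, n = -86

Since gcd(201, 1450) = 1, every integer is an integer combination of 201 and 1450.
Run the Euclidean algorithm on 1450 and 201: 1450 = 7·201 + 43, 201 = 4·43 + 29, 43 = 1·29 + 14, 29 = 2·14 + 1, 14 = 14·1 + 0.
Working back up the chain: 1 = 29 − 2·14 = 29 − 2·(43 − 1·29) = −2·43 + 3·29 = −2·43 + 3·(201 − 4·43) = 3·201 − 14·43 = 3·201 − 14·(1450 − 7·201) = −14·1450 + 101·201. So 201·101 + 1450·(-14) = 1.
Scaling by 523 gives the particular solution (m, n) = (52823, -7322).
Subtracting 36·1450 from m and adding 36·201 to n gives the tidier solution (623, -86).
Check: 201·623 + 1450·(-86) = 125223 − 124700 = 523. ✓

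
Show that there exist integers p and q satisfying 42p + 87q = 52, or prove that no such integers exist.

No such integers exist.

Any value of 42p + 87q is a multiple of gcd(42, 87) = 3.
But 52 = 3·17 + 1, so 3 ∤ 52.
Therefore 42p + 87q = 52 has no solution in integers.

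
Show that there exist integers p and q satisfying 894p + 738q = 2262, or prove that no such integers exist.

gcd(894, 738) = 6, and 6 divides 2262, so integer solutions exist.
Dividing through by 6 reduces the equation to 149p + 123q = 377.
Euclidean algorithm: 149 = 1·123 + 26, 123 = 4·26 + 19, 26 = 1·19 + 7, 19 = 2·7 + 5, 7 = 1·5 + 2, 5 = 2·2 + 1, 2 = 2·1 + 0.
Working back up the chain: 1 = 5 − 2·2 = 5 − 2·(7 − 1·5) = −2·7 + 3·5 = −2·7 + 3·(19 − 2·7) = 3·19 − 8·7 = 3·19 − 8·(26 − 1·19) = −8·26 + 11·19 = −8·26 + 11·(123 − 4·26) = 11·123 − 52·26 = 11·123 − 52·(149 − 1·123) = −52·149 + 63·123. So 149·(-52) + 123·63 = 1.
Times 377: 149·(-19604) + 123·23751 = 377, so (-19604, 23751) solves it.
Shifting by a multiple of (123, −149) keeps it a solution: p = -19604 + 160·123 = 76, q = 23751 − 160·149 = -89.
Indeed 894·76 + 738·(-89) = 67944 − 65682 = 2262.

p = 76, q = -89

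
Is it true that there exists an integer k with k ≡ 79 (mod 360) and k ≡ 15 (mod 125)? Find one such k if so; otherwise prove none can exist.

No, no such integer exists.

Both moduli are multiples of 5 = gcd(360, 125), so any solution would satisfy k ≡ 79 and k ≡ 15 modulo 5 simultaneously.
However 79 ≡ 4 and 15 ≡ 0 (mod 5), and 4 ≠ 0.
So no integer satisfies both congruences.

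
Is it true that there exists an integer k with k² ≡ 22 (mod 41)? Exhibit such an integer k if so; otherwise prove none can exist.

Apply Euler's criterion with the prime 41: 22 is a quadratic residue iff 22^20 ≡ 1 (mod 41), and a non-residue iff it is ≡ −1.
Squaring successively (mod 41): 22^2 = 484 ≡ 33; 22^4 ≡ 33² = 1089 ≡ 23; 22^8 ≡ 23² = 529 ≡ 37; 22^16 ≡ 37² = 1369 ≡ 16.
Since 20 = 16 + 4, 22^20 ≡ 16 · 23; multiplying out mod 41: 16·23 = 368 ≡ 40. Thus 22^20 ≡ 40 ≡ −1 (mod 41).
By Euler's criterion 22 is a quadratic non-residue mod 41: no k satisfies k² ≡ 22 (mod 41).

There is no such integer.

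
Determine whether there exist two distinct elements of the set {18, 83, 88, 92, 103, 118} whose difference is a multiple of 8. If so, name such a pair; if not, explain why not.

No, no such pair exists.

Two integers differ by a multiple of 8 exactly when they have the same residue mod 8. The residues are 18↦2, 83↦3, 88↦0, 92↦4, 103↦7, 118↦6.
These 6 residues are pairwise different, hence no difference of two elements is divisible by 8.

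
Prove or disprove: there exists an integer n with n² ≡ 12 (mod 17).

Computing n² mod 17 for n = 0, 1, …, 8 (enough, by the symmetry n ↦ 17 − n) gives 0, 1, 4, 9, 16, 8, 2, 15, 13.
So the quadratic residues mod 17 are {0, 1, 2, 4, 8, 9, 13, 15, 16}, and 12 is not among them.
Hence no integer n has n² ≡ 12 (mod 17).

No, no such integer exists.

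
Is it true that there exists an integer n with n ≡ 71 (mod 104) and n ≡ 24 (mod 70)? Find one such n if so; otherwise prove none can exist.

Both moduli are multiples of 2 = gcd(104, 70), so any solution would satisfy n ≡ 71 and n ≡ 24 modulo 2 simultaneously.
These are incompatible: 71 − 24 = 47 is not divisible by 2.
So no integer satisfies both congruences.

There is no such integer.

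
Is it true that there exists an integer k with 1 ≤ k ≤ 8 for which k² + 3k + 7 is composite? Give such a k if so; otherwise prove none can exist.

k = 3

At k = 3: 3² + 3·3 + 7 = 25 = 5·5, which is composite.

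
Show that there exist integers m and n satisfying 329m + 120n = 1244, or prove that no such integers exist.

m = 76, n = -198

329 and 120 are coprime, so 329m + 120n ranges over all of ℤ.
Dividing repeatedly: 329 = 2·120 + 89, 120 = 1·89 + 31, 89 = 2·31 + 27, 31 = 1·27 + 4, 27 = 6·4 + 3, 4 = 1·3 + 1, 3 = 3·1 + 0.
Working back up the chain: 1 = 4 − 1·3 = 4 − (27 − 6·4) = −27 + 7·4 = −27 + 7·(31 − 1·27) = 7·31 − 8·27 = 7·31 − 8·(89 − 2·31) = −8·89 + 23·31 = −8·89 + 23·(120 − 1·89) = 23·120 − 31·89 = 23·120 − 31·(329 − 2·120) = −31·329 + 85·120. So 329·(-31) + 120·85 = 1.
Times 1244: 329·(-38564) + 120·105740 = 1244, so (-38564, 105740) solves it.
The general solution is m = -38564 + 120k, n = 105740 − 329k; taking k = 322 gives the smaller pair m = 76, n = -198.
Indeed 329·76 + 120·(-198) = 25004 − 23760 = 1244.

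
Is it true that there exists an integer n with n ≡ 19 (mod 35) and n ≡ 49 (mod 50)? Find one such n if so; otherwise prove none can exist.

gcd(35, 50) = 5. A simultaneous solution exists iff 19 ≡ 49 (mod 5); here 19 mod 5 = 4 = 49 mod 5, so it does.
Write n = 19 + 35t. Then 35t ≡ 49 − 19 ≡ 30 (mod 50); dividing through by 5 gives 7t ≡ 6 (mod 10).
To invert 7 modulo 10: 10 = 1·7 + 3, 7 = 2·3 + 1, 3 = 3·1 + 0, and unwinding, 1 = 7 − 2·3 = 7 − 2·(10 − 1·7) = −2·10 + 3·7. Thus 7⁻¹ ≡ 3 (mod 10).
Multiplying by 3: t ≡ 3·6 = 18 ≡ 8 (mod 10).
Then n = 19 + 35·8 = 299.
Check: 299 mod 35 = 19, 299 mod 50 = 49. ✓

n = 299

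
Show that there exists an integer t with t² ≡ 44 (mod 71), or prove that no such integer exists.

There is no such integer.

71 is prime, so by Euler's criterion 44 is a square mod 71 iff 44^((71−1)/2) = 44^35 ≡ 1 (mod 71).
Squaring successively (mod 71): 44^2 = 1936 ≡ 19; 44^4 ≡ 19² = 361 ≡ 6; 44^8 ≡ 6² = 36 ≡ 36; 44^16 ≡ 36² = 1296 ≡ 18; 44^32 ≡ 18² = 324 ≡ 40.
Since 35 = 32 + 2 + 1, 44^35 ≡ 40 · 19 · 44; multiplying out mod 71: 40·19 = 760 ≡ 50, then 50·44 = 2200 ≡ 70. Thus 44^35 ≡ 70 ≡ −1 (mod 71).
The value −1 means 44 is a non-residue modulo 71, so t² ≡ 44 (mod 71) is impossible.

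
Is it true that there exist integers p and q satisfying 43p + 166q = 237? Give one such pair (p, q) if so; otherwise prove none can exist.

Since gcd(43, 166) = 1, every integer is an integer combination of 43 and 166.
Euclidean algorithm: 166 = 3·43 + 37, 43 = 1·37 + 6, 37 = 6·6 + 1, 6 = 6·1 + 0.
Back-substituting, 1 = 37 − 6·6 = 37 − 6·(43 − 1·37) = −6·43 + 7·37 = −6·43 + 7·(166 − 3·43) = 7·166 − 27·43; that is, 43·(-27) + 166·7 = 1.
Times 237: 43·(-6399) + 166·1659 = 237, so (-6399, 1659) solves it.
Shifting by a multiple of (166, −43) keeps it a solution: p = -6399 + 39·166 = 75, q = 1659 − 39·43 = -18.
Check: 43·75 + 166·(-18) = 3225 − 2988 = 237. ✓

p = 75, q = -18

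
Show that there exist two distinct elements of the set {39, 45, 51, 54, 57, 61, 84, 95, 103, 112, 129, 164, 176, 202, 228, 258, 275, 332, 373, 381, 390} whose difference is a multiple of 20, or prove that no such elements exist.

Both 61 and 381 leave remainder 1 on division by 20; their difference 320 = 16·20 is a multiple of 20.

The pair (61, 381) works.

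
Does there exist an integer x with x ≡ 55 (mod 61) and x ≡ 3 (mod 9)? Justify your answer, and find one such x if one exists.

x = 543

Since 61 and 9 share no common factor, CRT says the pair of congruences has a solution (unique mod 549).
Write x = 55 + 61t and require 55 + 61t ≡ 3 (mod 9), i.e. 61t ≡ 2 (mod 9).
61 ≡ 7 (mod 9), so this reads 7t ≡ 2 (mod 9). Since 7·4 = 28 = 3·9 + 1, the inverse of 7 mod 9 is 4.
Multiplying by 4: t ≡ 4·2 = 8 (mod 9).
Taking t = 8 gives x = 55 + 61·8 = 543.
Indeed 543 ≡ 55 (mod 61) and 543 ≡ 3 (mod 9).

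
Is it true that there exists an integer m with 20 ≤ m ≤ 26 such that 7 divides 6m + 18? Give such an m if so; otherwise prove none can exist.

For m = 20, 21, …, 24 the values 138, 144, 150, 156, 162 are not multiples of 7. Try m = 25: 6·25 + 18 = 168 = 24·7, which is divisible by 7.

m = 25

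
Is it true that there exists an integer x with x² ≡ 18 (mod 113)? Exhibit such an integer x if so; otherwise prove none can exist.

Take x = 73. Then 73² = 5329 = 47·113 + 18, so 73² ≡ 18 (mod 113).

x = 73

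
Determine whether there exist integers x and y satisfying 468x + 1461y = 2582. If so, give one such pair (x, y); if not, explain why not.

No, no such integers exist.

Any value of 468x + 1461y is a multiple of gcd(468, 1461) = 3.
However 2582 leaves remainder 2 on division by 3.
So the equation is unsolvable over ℤ.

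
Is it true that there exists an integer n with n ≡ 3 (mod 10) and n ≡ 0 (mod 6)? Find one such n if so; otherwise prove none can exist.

gcd(10, 6) = 2. If n ≡ 3 (mod 10) and n ≡ 0 (mod 6), then n ≡ 3 (mod 2) and n ≡ 0 (mod 2).
But 3 mod 2 = 1 while 0 mod 2 = 0, a contradiction.
Therefore no such n exists.

There is no such integer.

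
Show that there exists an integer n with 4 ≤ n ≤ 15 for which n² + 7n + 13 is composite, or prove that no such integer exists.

n = 6

At n = 6: 6² + 7·6 + 13 = 91 = 7·13, which is composite.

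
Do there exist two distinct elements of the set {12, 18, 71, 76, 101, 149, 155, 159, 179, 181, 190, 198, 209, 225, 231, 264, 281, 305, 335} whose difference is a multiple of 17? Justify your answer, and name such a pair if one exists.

Yes: 12 and 335.

12 mod 17 = 12 and 335 mod 17 = 12, so 335 − 12 = 323 = 19·17.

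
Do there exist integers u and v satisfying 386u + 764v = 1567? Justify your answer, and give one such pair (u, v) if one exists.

gcd(386, 764) = 2, so every integer of the form 386u + 764v is a multiple of 2.
But 1567 is not a multiple of 2 (it leaves remainder 1).
So the equation is unsolvable over ℤ.

There are no such integers.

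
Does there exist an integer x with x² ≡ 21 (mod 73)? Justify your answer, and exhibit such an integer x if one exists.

Apply Euler's criterion with the prime 73: 21 is a quadratic residue iff 21^36 ≡ 1 (mod 73), and a non-residue iff it is ≡ −1.
Repeated squaring mod 73: 21^2 = 441 ≡ 3; 21^4 ≡ 3² = 9 ≡ 9; 21^8 ≡ 9² = 81 ≡ 8; 21^16 ≡ 8² = 64 ≡ 64; 21^32 ≡ 64² = 4096 ≡ 8.
Since 36 = 32 + 4, 21^36 ≡ 8 · 9; multiplying out mod 73: 8·9 = 72 ≡ 72. Thus 21^36 ≡ 72 ≡ −1 (mod 73).
By Euler's criterion 21 is a quadratic non-residue mod 73: no x satisfies x² ≡ 21 (mod 73).

No such integer exists.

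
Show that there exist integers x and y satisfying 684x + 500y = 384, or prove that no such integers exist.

x = 51, y = -69

Since gcd(684, 500) = 4 and 384 = 4·96, Bézout's identity guarantees a solution.
Dividing through by 4 reduces the equation to 171x + 125y = 96.
Euclidean algorithm: 171 = 1·125 + 46, 125 = 2·46 + 33, 46 = 1·33 + 13, 33 = 2·13 + 7, 13 = 1·7 + 6, 7 = 1·6 + 1, 6 = 6·1 + 0.
Unwinding: 1 = 7 − 1·6 = 7 − (13 − 1·7) = −13 + 2·7 = −13 + 2·(33 − 2·13) = 2·33 − 5·13 = 2·33 − 5·(46 − 1·33) = −5·46 + 7·33 = −5·46 + 7·(125 − 2·46) = 7·125 − 19·46 = 7·125 − 19·(171 − 1·125) = −19·171 + 26·125, i.e. 171·(-19) + 125·26 = 1.
Scaling by 96 gives the particular solution (x, y) = (-1824, 2496).
Shifting by a multiple of (125, −171) keeps it a solution: x = -1824 + 15·125 = 51, y = 2496 − 15·171 = -69.
Indeed 684·51 + 500·(-69) = 34884 − 34500 = 384.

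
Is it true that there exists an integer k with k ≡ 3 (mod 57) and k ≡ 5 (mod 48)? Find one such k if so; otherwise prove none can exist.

No such integer exists.

Reduce both congruences modulo 3, which divides 57 and 48: they say k ≡ 3 (mod 3) and k ≡ 5 (mod 3).
These are incompatible: 3 − 5 = -2 is not divisible by 3.
So no integer satisfies both congruences.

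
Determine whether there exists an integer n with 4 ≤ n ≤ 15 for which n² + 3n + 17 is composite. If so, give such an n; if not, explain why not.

At n = 5: 5² + 3·5 + 17 = 57 = 3·19, which is composite.

n = 5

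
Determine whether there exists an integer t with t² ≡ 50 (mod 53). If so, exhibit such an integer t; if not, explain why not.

Apply Euler's criterion with the prime 53: 50 is a quadratic residue iff 50^26 ≡ 1 (mod 53), and a non-residue iff it is ≡ −1.
Repeated squaring mod 53: 50^2 = 2500 ≡ 9; 50^4 ≡ 9² = 81 ≡ 28; 50^8 ≡ 28² = 784 ≡ 42; 50^16 ≡ 42² = 1764 ≡ 15.
Since 26 = 16 + 8 + 2, 50^26 ≡ 15 · 42 · 9; multiplying out mod 53: 15·42 = 630 ≡ 47, then 47·9 = 423 ≡ 52. Thus 50^26 ≡ 52 ≡ −1 (mod 53).
The value −1 means 50 is a non-residue modulo 53, so t² ≡ 50 (mod 53) is impossible.

No, no such integer exists.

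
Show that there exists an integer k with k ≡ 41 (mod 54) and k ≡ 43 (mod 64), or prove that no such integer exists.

The moduli are not coprime: gcd(54, 64) = 2. Compatibility requires 2 ∣ (43 − 41) = 2, which holds, so solutions exist.
Write k = 41 + 54t. Then 54t ≡ 43 − 41 ≡ 2 (mod 64); dividing through by 2 gives 27t ≡ 1 (mod 32).
Since 27·19 = 513 = 16·32 + 1, the inverse of 27 mod 32 is 19.
Multiplying by 19: t ≡ 19·1 = 19 (mod 32).
Then k = 41 + 54·19 = 1067.
Check: 1067 mod 54 = 41, 1067 mod 64 = 43. ✓

k = 1067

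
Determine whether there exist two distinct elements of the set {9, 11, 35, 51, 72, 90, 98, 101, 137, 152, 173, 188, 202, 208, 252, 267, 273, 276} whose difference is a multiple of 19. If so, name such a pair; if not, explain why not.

No such pair exists.

Reduce each element modulo 19: 9↦9, 11↦11, 35↦16, 51↦13, 72↦15, 90↦14, 98↦3, 101↦6, 137↦4, 152↦0, 173↦2, 188↦17, 202↦12, 208↦18, 252↦5, 267↦1, 273↦7, 276↦10.
No residue repeats among the 18 elements, so no pair has difference ≡ 0 (mod 19).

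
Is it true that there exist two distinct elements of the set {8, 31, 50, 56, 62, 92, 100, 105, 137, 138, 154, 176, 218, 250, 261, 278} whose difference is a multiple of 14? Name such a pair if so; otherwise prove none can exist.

Yes: 8 and 50.

8 mod 14 = 8 and 50 mod 14 = 8, so 50 − 8 = 42 = 3·14.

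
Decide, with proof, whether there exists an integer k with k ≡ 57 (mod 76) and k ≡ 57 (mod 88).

k = 57

gcd(76, 88) = 4. A simultaneous solution exists iff 57 ≡ 57 (mod 4); here 57 mod 4 = 1 = 57 mod 4, so it does.
The smallest candidate k = 57 works directly: 57 ≡ 57 (mod 88).
Verify: 57 = 0·76 + 57 and 57 = 0·88 + 57. ✓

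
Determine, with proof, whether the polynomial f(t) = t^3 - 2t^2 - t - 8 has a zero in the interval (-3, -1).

No such root exists.

The endpoint values f(-3) = -50 and f(-1) = -10 are both negative. Claim: f(t) < 0 for every t in (-3, -1).
Shift to the endpoint -1: with t = -1 − u (0 < u < 2), one computes f(-1 − u) = -u^3 - 5u^2 - 6u - 10.
All 4 nonzero coefficients of this polynomial in u are negative; hence for u > 0 the value is a sum of negative terms (the constant -10 among them).
So f is strictly negative on (-3, -1); no root exists in the interval.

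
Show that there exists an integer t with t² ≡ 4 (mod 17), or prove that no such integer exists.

Take t = 15. Then 15² = 225 = 13·17 + 4, so 15² ≡ 4 (mod 17).

t = 15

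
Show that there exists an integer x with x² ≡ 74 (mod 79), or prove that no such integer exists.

Apply Euler's criterion with the prime 79: 74 is a quadratic residue iff 74^39 ≡ 1 (mod 79), and a non-residue iff it is ≡ −1.
Repeated squaring mod 79: 74^2 = 5476 ≡ 25; 74^4 ≡ 25² = 625 ≡ 72; 74^8 ≡ 72² = 5184 ≡ 49; 74^16 ≡ 49² = 2401 ≡ 31; 74^32 ≡ 31² = 961 ≡ 13.
Since 39 = 32 + 4 + 2 + 1, 74^39 ≡ 13 · 72 · 25 · 74; multiplying out mod 79: 13·72 = 936 ≡ 67, then 67·25 = 1675 ≡ 16, then 16·74 = 1184 ≡ 78. Thus 74^39 ≡ 78 ≡ −1 (mod 79).
The value −1 means 74 is a non-residue modulo 79, so x² ≡ 74 (mod 79) is impossible.

No such integer exists.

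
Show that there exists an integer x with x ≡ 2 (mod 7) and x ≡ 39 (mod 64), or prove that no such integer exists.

x = 359

gcd(7, 64) = 1, so the Chinese Remainder Theorem guarantees exactly one residue class mod 448 satisfying both.
Write x = 2 + 7t and require 2 + 7t ≡ 39 (mod 64), i.e. 7t ≡ 37 (mod 64).
Invert 7 mod 64 by the Euclidean algorithm: 64 = 9·7 + 1, 7 = 7·1 + 0; back-substituting, 1 = 64 − 9·7. Hence 7·(-9) ≡ 1, so 7⁻¹ ≡ -9 ≡ 55 (mod 64).
Multiplying by 55: t ≡ 55·37 = 2035 ≡ 51 (mod 64).
With t = 51: x = 2 + 7·51 = 359.
Verify: 359 = 51·7 + 2 and 359 = 5·64 + 39. ✓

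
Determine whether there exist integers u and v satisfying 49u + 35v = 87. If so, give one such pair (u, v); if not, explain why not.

gcd(49, 35) = 7, so every integer of the form 49u + 35v is a multiple of 7.
But 87 = 7·12 + 3, so 7 ∤ 87.
So the equation is unsolvable over ℤ.

No such integers exist.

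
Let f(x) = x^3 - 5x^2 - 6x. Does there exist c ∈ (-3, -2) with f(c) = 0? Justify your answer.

The endpoint values f(-3) = -54 and f(-2) = -16 are both negative. Claim: f(x) < 0 for every x in (-3, -2).
Shift to the endpoint -2: with x = -2 − u (0 < u < 1), one computes f(-2 − u) = -u^3 - 11u^2 - 26u - 16.
All 4 nonzero coefficients of this polynomial in u are negative; hence for u > 0 the value is a sum of negative terms (the constant -16 among them).
Therefore f(x) < 0 throughout (-3, -2), and f has no zero there.

No such root exists.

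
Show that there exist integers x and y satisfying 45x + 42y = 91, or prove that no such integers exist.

Any value of 45x + 42y is a multiple of gcd(45, 42) = 3.
But 91 = 3·30 + 1, so 3 ∤ 91.
So the equation is unsolvable over ℤ.

No, no such integers exist.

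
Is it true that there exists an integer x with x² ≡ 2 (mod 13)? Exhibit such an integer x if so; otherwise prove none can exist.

Squares mod 13 repeat after x = 6 (as (−x)² = x²); for x = 0..6 they are 0, 1, 4, 9, 3, 12, 10.
So the quadratic residues mod 13 are {0, 1, 3, 4, 9, 10, 12}, and 2 is not among them.
Hence no integer x has x² ≡ 2 (mod 13).

No, no such integer exists.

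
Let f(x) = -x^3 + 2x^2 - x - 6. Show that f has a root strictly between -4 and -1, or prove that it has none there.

Yes, f has a root in the interval.

f(-4) = 94 and f(-1) = -2, which have opposite signs.
As a polynomial, f is continuous on every closed interval.
By the Intermediate Value Theorem f must vanish at some point of (-4, -1).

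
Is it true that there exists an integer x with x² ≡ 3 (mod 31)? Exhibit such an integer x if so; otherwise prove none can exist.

31 is prime, so by Euler's criterion 3 is a square mod 31 iff 3^((31−1)/2) = 3^15 ≡ 1 (mod 31).
Repeated squaring mod 31: 3^2 = 9 ≡ 9; 3^4 ≡ 9² = 81 ≡ 19; 3^8 ≡ 19² = 361 ≡ 20.
Since 15 = 8 + 4 + 2 + 1, 3^15 ≡ 20 · 19 · 9 · 3; multiplying out mod 31: 20·19 = 380 ≡ 8, then 8·9 = 72 ≡ 10, then 10·3 = 30 ≡ 30. Thus 3^15 ≡ 30 ≡ −1 (mod 31).
By Euler's criterion 3 is a quadratic non-residue mod 31: no x satisfies x² ≡ 3 (mod 31).

There is no such integer.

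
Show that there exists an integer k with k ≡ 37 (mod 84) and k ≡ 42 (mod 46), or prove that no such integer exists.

gcd(84, 46) = 2. If k ≡ 37 (mod 84) and k ≡ 42 (mod 46), then k ≡ 37 (mod 2) and k ≡ 42 (mod 2).
But 37 mod 2 = 1 while 42 mod 2 = 0, a contradiction.
Hence the system has no solution.

There is no such integer.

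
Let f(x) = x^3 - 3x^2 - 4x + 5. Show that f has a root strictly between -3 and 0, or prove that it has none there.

Such a root exists.

f(-3) = -37 and f(0) = 5, which have opposite signs.
Since f is a polynomial it is continuous on [-3, 0].
By the Intermediate Value Theorem, f takes the value 0 somewhere in the open interval.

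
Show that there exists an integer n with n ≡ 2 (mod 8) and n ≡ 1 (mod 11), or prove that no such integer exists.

gcd(8, 11) = 1, so the Chinese Remainder Theorem guarantees exactly one residue class mod 88 satisfying both.
Write n = 2 + 8t and require 2 + 8t ≡ 1 (mod 11), i.e. 8t ≡ 10 (mod 11).
Invert 8 mod 11 by the Euclidean algorithm: 11 = 1·8 + 3, 8 = 2·3 + 2, 3 = 1·2 + 1, 2 = 2·1 + 0; back-substituting, 1 = 3 − 1·2 = 3 − (8 − 2·3) = −8 + 3·3 = −8 + 3·(11 − 1·8) = 3·11 − 4·8. Hence 8·(-4) ≡ 1, so 8⁻¹ ≡ -4 ≡ 7 (mod 11).
Therefore t ≡ 7·10 = 70 ≡ 4 (mod 11).
With t = 4: n = 2 + 8·4 = 34.
Indeed 34 ≡ 2 (mod 8) and 34 ≡ 1 (mod 11).

n = 34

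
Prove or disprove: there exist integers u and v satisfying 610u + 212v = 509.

There are no such integers.

gcd(610, 212) = 2, so every integer of the form 610u + 212v is a multiple of 2.
But 509 = 2·254 + 1, so 2 ∤ 509.
So the equation is unsolvable over ℤ.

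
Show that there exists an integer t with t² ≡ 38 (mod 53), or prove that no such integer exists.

t = 12

Take t = 12. Then 12² = 144 = 2·53 + 38, so 12² ≡ 38 (mod 53).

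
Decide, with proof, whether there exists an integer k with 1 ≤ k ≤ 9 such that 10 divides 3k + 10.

No such integer k in that range exists.

The values of 3k + 10 for k = 1, 2, …, 9 are 13, 16, 19, 22, 25, 28, 31, 34, 37; reduced mod 10 these are 3, 6, 9, 2, 5, 8, 1, 4, 7.
Since 0 is absent from this list, 10 ∤ 3k + 10 for every k with 1 ≤ k ≤ 9.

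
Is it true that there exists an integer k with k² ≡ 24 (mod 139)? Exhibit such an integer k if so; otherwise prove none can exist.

k = 21

k = 21 works: 21² = 441, and 441 − 24 = 417 = 3·139.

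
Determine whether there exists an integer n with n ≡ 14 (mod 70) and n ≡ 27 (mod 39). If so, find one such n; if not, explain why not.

Since 70 and 39 share no common factor, CRT says the pair of congruences has a solution (unique mod 2730).
Any solution of the first congruence is n = 14 + 70t; substituting into the second, 70t ≡ 27 − 14 ≡ 13 (mod 39).
70 ≡ 31 (mod 39), so this reads 31t ≡ 13 (mod 39). To invert 31 modulo 39: 39 = 1·31 + 8, 31 = 3·8 + 7, 8 = 1·7 + 1, 7 = 7·1 + 0, and unwinding, 1 = 8 − 1·7 = 8 − (31 − 3·8) = −31 + 4·8 = −31 + 4·(39 − 1·31) = 4·39 − 5·31. Thus 31⁻¹ ≡ -5 ≡ 34 (mod 39).
Therefore t ≡ 34·13 = 442 ≡ 13 (mod 39).
Taking t = 13 gives n = 14 + 70·13 = 924.
Indeed 924 ≡ 14 (mod 70) and 924 ≡ 27 (mod 39).

n = 924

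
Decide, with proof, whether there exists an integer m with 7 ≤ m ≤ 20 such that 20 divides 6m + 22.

At m = 13 we get 6·13 + 22 = 100, and 100 = 20·5.

m = 13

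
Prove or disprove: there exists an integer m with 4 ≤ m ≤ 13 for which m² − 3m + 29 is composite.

At m = 5: 5² − 3·5 + 29 = 39 = 3·13, which is composite.

m = 5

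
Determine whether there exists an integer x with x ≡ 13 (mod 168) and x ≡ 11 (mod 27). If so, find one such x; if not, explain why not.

gcd(168, 27) = 3. If x ≡ 13 (mod 168) and x ≡ 11 (mod 27), then x ≡ 13 (mod 3) and x ≡ 11 (mod 3).
But 13 mod 3 = 1 while 11 mod 3 = 2, a contradiction.
Hence the system has no solution.

No such integer exists.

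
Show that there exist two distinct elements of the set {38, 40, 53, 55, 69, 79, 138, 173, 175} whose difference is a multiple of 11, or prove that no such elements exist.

No such pair exists.

Reduce each element modulo 11: 38↦5, 40↦7, 53↦9, 55↦0, 69↦3, 79↦2, 138↦6, 173↦8, 175↦10.
All 9 residues are distinct, so no two elements differ by a multiple of 11.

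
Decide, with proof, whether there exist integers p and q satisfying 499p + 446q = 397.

Since gcd(499, 446) = 1, every integer is an integer combination of 499 and 446.
Run the Euclidean algorithm on 499 and 446: 499 = 1·446 + 53, 446 = 8·53 + 22, 53 = 2·22 + 9, 22 = 2·9 + 4, 9 = 2·4 + 1, 4 = 4·1 + 0.
Working back up the chain: 1 = 9 − 2·4 = 9 − 2·(22 − 2·9) = −2·22 + 5·9 = −2·22 + 5·(53 − 2·22) = 5·53 − 12·22 = 5·53 − 12·(446 − 8·53) = −12·446 + 101·53 = −12·446 + 101·(499 − 1·446) = 101·499 − 113·446. So 499·101 + 446·(-113) = 1.
Multiplying through by 397: p = 101·397 = 40097, q = (-113)·397 = -44861 is a solution.
Shifting by a multiple of (446, −499) keeps it a solution: p = 40097 − 89·446 = 403, q = -44861 + 89·499 = -450.
Indeed 499·403 + 446·(-450) = 201097 − 200700 = 397.

p = 403, q = -450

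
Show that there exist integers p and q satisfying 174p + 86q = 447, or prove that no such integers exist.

There are no such integers.

gcd(174, 86) = 2, so every integer of the form 174p + 86q is a multiple of 2.
However 447 leaves remainder 1 on division by 2.
Therefore 174p + 86q = 447 has no solution in integers.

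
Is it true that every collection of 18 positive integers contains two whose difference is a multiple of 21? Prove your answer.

No, the set {67, 68, 69, 70, 71, 72, 73, 74, 75, 76, 77, 78, 79, 80, 81, 82, 83, 84} is a counterexample.

Take the 18 consecutive integers 67, 68, …, 84: their residues mod 21 are all distinct because 18 ≤ 21.
Any two of them differ by at most 17 < 21 and by at least 1, so no difference is a multiple of 21.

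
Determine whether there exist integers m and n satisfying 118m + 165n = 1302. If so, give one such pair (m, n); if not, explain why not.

Since gcd(118, 165) = 1, every integer is an integer combination of 118 and 165.
Dividing repeatedly: 165 = 1·118 + 47, 118 = 2·47 + 24, 47 = 1·24 + 23, 24 = 1·23 + 1, 23 = 23·1 + 0.
Working back up the chain: 1 = 24 − 1·23 = 24 − (47 − 1·24) = −47 + 2·24 = −47 + 2·(118 − 2·47) = 2·118 − 5·47 = 2·118 − 5·(165 − 1·118) = −5·165 + 7·118. So 118·7 + 165·(-5) = 1.
Times 1302: 118·9114 + 165·(-6510) = 1302, so (9114, -6510) solves it.
Subtracting 55·165 from m and adding 55·118 to n gives the tidier solution (39, -20).
Check: 118·39 + 165·(-20) = 4602 − 3300 = 1302. ✓

m = 39, n = -20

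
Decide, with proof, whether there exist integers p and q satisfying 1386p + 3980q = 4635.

No, no such integers exist.

Any value of 1386p + 3980q is a multiple of gcd(1386, 3980) = 2.
But 4635 is not a multiple of 2 (it leaves remainder 1).
So the equation is unsolvable over ℤ.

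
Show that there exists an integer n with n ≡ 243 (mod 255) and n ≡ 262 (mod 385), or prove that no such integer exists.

gcd(255, 385) = 5. If n ≡ 243 (mod 255) and n ≡ 262 (mod 385), then n ≡ 243 (mod 5) and n ≡ 262 (mod 5).
But 243 mod 5 = 3 while 262 mod 5 = 2, a contradiction.
Therefore no such n exists.

No, no such integer exists.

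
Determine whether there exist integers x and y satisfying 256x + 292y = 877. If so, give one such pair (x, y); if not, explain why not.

No, no such integers exist.

gcd(256, 292) = 4, so every integer of the form 256x + 292y is a multiple of 4.
But 877 is not a multiple of 4 (it leaves remainder 1).
So the equation is unsolvable over ℤ.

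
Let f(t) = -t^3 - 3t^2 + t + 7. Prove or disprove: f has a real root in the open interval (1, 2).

f(1) = 4 and f(2) = -11, which have opposite signs.
As a polynomial, f is continuous on every closed interval.
By the Intermediate Value Theorem f must vanish at some point of (1, 2).

Such a root exists.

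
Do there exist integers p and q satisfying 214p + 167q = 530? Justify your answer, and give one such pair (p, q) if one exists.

p = 93, q = -116

214 and 167 are coprime, so 214p + 167q ranges over all of ℤ.
Run the Euclidean algorithm on 214 and 167: 214 = 1·167 + 47, 167 = 3·47 + 26, 47 = 1·26 + 21, 26 = 1·21 + 5, 21 = 4·5 + 1, 5 = 5·1 + 0.
Back-substituting, 1 = 21 − 4·5 = 21 − 4·(26 − 1·21) = −4·26 + 5·21 = −4·26 + 5·(47 − 1·26) = 5·47 − 9·26 = 5·47 − 9·(167 − 3·47) = −9·167 + 32·47 = −9·167 + 32·(214 − 1·167) = 32·214 − 41·167; that is, 214·32 + 167·(-41) = 1.
Multiplying through by 530: p = 32·530 = 16960, q = (-41)·530 = -21730 is a solution.
Subtracting 101·167 from p and adding 101·214 to q gives the tidier solution (93, -116).
Check: 214·93 + 167·(-116) = 19902 − 19372 = 530. ✓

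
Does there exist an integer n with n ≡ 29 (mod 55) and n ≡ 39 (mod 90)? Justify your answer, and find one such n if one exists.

The moduli are not coprime: gcd(55, 90) = 5. Compatibility requires 5 ∣ (39 − 29) = 10, which holds, so solutions exist.
Put n = 29 + 55t, so we need 55t ≡ 10 (mod 90), equivalently (divide by 5) 11t ≡ 2 (mod 18).
Invert 11 mod 18 by the Euclidean algorithm: 18 = 1·11 + 7, 11 = 1·7 + 4, 7 = 1·4 + 3, 4 = 1·3 + 1, 3 = 3·1 + 0; back-substituting, 1 = 4 − 1·3 = 4 − (7 − 1·4) = −7 + 2·4 = −7 + 2·(11 − 1·7) = 2·11 − 3·7 = 2·11 − 3·(18 − 1·11) = −3·18 + 5·11. Hence 11·5 ≡ 1, so 11⁻¹ ≡ 5 (mod 18).
Multiplying by 5: t ≡ 5·2 = 10 (mod 18).
Then n = 29 + 55·10 = 579.
Indeed 579 ≡ 29 (mod 55) and 579 ≡ 39 (mod 90).

n = 579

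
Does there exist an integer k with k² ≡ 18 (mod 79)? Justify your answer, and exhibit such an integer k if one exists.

k = 52 works: 52² = 2704, and 2704 − 18 = 2686 = 34·79.

k = 52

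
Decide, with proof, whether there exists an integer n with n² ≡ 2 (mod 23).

n = 18

Take n = 18. Then 18² = 324 = 14·23 + 2, so 18² ≡ 2 (mod 23).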